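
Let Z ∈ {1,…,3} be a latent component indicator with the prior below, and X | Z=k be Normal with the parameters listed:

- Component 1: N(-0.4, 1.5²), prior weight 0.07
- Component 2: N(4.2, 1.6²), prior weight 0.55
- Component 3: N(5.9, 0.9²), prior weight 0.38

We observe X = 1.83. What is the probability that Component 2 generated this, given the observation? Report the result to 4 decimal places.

0.8812

By Bayes' theorem, P(k | x) = π_k f_k(x) / Σ_j π_j f_j(x).
Evaluate each component's likelihood at the observed value:
  p_1 = 0.0880815
  p_2 = 0.0832429
  p_3 = 1.60657e-05
Multiply by the mixture weights:
  π_1·p_1 = 0.07 × 0.0880815 = 0.00616571
  π_2·p_2 = 0.55 × 0.0832429 = 0.0457836
  π_3·p_3 = 0.38 × 1.60657e-05 = 6.10496e-06
Sum: 0.00616571 + 0.0457836 + 6.10496e-06 = 0.0519554
So the posterior for Component 2 is 0.0457836 / 0.0519554 ≈ 0.8812.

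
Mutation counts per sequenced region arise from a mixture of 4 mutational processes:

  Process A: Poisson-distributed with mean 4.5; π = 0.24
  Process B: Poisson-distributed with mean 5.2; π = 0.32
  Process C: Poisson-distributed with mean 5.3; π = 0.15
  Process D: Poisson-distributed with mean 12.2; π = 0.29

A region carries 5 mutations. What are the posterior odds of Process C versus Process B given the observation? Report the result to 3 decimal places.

Since P(k|x) ∝ P(Z=k) f_k(x), the posterior odds are P(Z=i) f_i(x) / (P(Z=j) f_j(x)).
Evaluate each component's likelihood at the observed value:
  f_A = e^(−4.5)·4.5^5/5! = 0.170827
  f_B = e^(−5.2)·5.2^5/5! = 0.174785
  f_C = e^(−5.3)·5.3^5/5! = 0.173955
  f_D = e^(−12.2)·12.2^5/5! = 0.0113299
0.0260933 / 0.0559312 ≈ 0.467

0.467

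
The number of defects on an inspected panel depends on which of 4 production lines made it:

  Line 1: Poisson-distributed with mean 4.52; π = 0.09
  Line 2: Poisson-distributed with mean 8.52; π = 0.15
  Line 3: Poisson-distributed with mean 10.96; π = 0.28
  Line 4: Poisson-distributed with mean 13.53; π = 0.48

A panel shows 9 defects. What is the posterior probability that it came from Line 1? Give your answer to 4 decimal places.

Posterior ∝ prior × likelihood, so P(k | x) ∝ π_k f_k(x); normalise over all components.
Poisson probabilities:
  L_1 = 0.0236304
  L_2 = 0.130018
  L_3 = 0.109311
  L_4 = 0.0557074
Unnormalised posteriors:
  π_1·L_1 = 0.09 × 0.0236304 = 0.00212674
  π_2·L_2 = 0.15 × 0.130018 = 0.0195027
  π_3·L_3 = 0.28 × 0.109311 = 0.0306071
  π_4·L_4 = 0.48 × 0.0557074 = 0.0267395
Evidence: 0.00212674 + 0.0195027 + 0.0306071 + 0.0267395 = 0.0789761
P(Line 1 | data) = 0.00212674 / 0.0789761 ≈ 0.0269

0.0269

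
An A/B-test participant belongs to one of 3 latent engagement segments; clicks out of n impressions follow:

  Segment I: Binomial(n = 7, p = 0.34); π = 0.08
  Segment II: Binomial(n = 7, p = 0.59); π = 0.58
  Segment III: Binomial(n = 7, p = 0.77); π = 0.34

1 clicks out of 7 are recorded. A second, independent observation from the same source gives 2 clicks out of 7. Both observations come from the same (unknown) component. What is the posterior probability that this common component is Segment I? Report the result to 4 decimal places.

Posterior ∝ prior × likelihood, so P(k | x) ∝ π_k f_k(x); normalise over all components.
Since both observations come from the same component, the likelihood for component k is f_k(x₁)·f_k(x₂).
  p_I = [0.196716] × [0.304016] = 0.059805
  p_II = [0.0196179] × [0.084692] = 0.00166148
  p_III = [0.000797913] × [0.00801383] = 6.39434e-06
Multiply by the mixture weights:
  π_I·p_I = 0.08 × 0.059805 = 0.0047844
  π_II·p_II = 0.58 × 0.00166148 = 0.00096366
  π_III·p_III = 0.34 × 6.39434e-06 = 2.17408e-06
Marginal: 0.0047844 + 0.00096366 + 2.17408e-06 = 0.00575023
So the posterior for Segment I is 0.0047844 / 0.00575023 ≈ 0.8320.

0.8320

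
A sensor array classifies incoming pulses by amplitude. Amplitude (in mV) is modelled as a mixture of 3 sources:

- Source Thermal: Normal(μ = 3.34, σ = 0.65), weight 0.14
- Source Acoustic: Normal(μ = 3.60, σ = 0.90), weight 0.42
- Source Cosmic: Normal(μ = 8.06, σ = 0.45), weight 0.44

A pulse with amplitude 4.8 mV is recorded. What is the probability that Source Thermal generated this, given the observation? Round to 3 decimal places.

0.083

Posterior ∝ prior × likelihood, so P(k | x) ∝ π_k f_k(x); normalise over all components.
Evaluate each component's likelihood at the observed value:
  L_Thermal = 0.0492543
  L_Acoustic = 0.182233
  L_Cosmic = 3.55944e-12
Unnormalised posteriors:
  π_Thermal·L_Thermal = 0.14 × 0.0492543 = 0.0068956
  π_Acoustic·L_Acoustic = 0.42 × 0.182233 = 0.076538
  π_Cosmic·L_Cosmic = 0.44 × 3.55944e-12 = 1.56615e-12
Denominator: 0.0068956 + 0.076538 + 1.56615e-12 = 0.0834336
P(Source Thermal | data) ≈ 0.083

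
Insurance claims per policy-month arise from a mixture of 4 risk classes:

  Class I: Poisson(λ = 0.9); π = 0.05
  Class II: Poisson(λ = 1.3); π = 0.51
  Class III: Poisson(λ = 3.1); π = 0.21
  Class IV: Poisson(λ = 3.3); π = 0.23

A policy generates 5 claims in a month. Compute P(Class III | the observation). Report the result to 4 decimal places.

The responsibility of component k is P(Z=k) f_k(x) divided by Σ_j P(Z=j) f_j(x).
Evaluate each component's likelihood at the observed value:
  f_I = e^(−0.9)·0.9^5/5! = 0.00200063
  f_II = e^(−1.3)·1.3^5/5! = 0.00843243
  f_III = e^(−3.1)·3.1^5/5! = 0.107477
  f_IV = e^(−3.3)·3.3^5/5! = 0.120286
Unnormalised posteriors:
  P(Z=I)·f_I = 0.05 × 0.00200063 = 0.000100031
  P(Z=II)·f_II = 0.51 × 0.00843243 = 0.00430054
  P(Z=III)·f_III = 0.21 × 0.107477 = 0.0225701
  P(Z=IV)·f_IV = 0.23 × 0.120286 = 0.0276659
Denominator: 0.000100031 + 0.00430054 + 0.0225701 + 0.0276659 = 0.0546366
P(Class III | x) = 0.0225701 / 0.0546366 ≈ 0.4131

0.4131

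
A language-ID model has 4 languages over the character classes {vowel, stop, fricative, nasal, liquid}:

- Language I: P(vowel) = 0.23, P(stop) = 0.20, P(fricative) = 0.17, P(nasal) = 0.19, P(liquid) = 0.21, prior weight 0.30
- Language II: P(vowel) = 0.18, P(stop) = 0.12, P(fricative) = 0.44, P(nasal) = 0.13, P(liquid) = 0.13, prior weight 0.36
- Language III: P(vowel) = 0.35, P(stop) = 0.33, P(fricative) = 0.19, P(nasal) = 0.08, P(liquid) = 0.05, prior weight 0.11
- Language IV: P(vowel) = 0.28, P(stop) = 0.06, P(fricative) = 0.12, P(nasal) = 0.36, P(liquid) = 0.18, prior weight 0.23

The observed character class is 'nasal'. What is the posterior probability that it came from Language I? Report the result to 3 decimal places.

0.292

Apply Bayes' rule: the posterior for each component is proportional to its prior times its likelihood at x.
Evaluate each component's likelihood at the observed value:
  f_I = P(nasal | comp) = 0.19
  f_II = P(nasal | comp) = 0.13
  f_III = P(nasal | comp) = 0.08
  f_IV = P(nasal | comp) = 0.36
Prior × likelihood for each component:
  π_I·f_I = 0.30 × 0.19 = 0.057
  π_II·f_II = 0.36 × 0.13 = 0.0468
  π_III·f_III = 0.11 × 0.08 = 0.0088
  π_IV·f_IV = 0.23 × 0.36 = 0.0828
Sum: 0.057 + 0.0468 + 0.0088 + 0.0828 = 0.1954
P(Language I | 'nasal') = 0.057 / 0.1954 ≈ 0.292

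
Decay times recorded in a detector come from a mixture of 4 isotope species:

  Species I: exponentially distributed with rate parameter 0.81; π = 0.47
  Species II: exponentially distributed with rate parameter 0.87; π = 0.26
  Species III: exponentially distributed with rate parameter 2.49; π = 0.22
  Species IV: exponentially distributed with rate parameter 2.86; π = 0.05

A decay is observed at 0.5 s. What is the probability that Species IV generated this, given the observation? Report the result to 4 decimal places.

0.0578

Apply Bayes' rule: the posterior for each component is proportional to its prior times its likelihood at x.
Exponential densities:
  f_I = 0.81·e^(−0.81·0.5) = 0.81·e^(−0.4050) = 0.540251
  f_II = 0.87·e^(−0.87·0.5) = 0.87·e^(−0.4350) = 0.56312
  f_III = 2.49·e^(−2.49·0.5) = 2.49·e^(−1.2450) = 0.716973
  f_IV = 2.86·e^(−2.86·0.5) = 2.86·e^(−1.4300) = 0.684424
Multiply by the mixture weights:
  π_I·f_I = 0.47 × 0.540251 = 0.253918
  π_II·f_II = 0.26 × 0.56312 = 0.146411
  π_III·f_III = 0.22 × 0.716973 = 0.157734
  π_IV·f_IV = 0.05 × 0.684424 = 0.0342212
Sum: 0.253918 + 0.146411 + 0.157734 + 0.0342212 = 0.592285
Responsibility of Species IV: 0.0342212 / 0.592285 ≈ 0.0578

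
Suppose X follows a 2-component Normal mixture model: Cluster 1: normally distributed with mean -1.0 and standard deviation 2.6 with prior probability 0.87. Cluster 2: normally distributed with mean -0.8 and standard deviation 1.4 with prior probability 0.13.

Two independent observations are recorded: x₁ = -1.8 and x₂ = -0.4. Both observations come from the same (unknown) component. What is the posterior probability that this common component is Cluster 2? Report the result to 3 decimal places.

Posterior ∝ prior × likelihood, so P(k | x) ∝ P(Z=k) f_k(x); normalise over all components.
Since both observations come from the same component, the likelihood for component k is f_k(x₁)·f_k(x₂).
  p_1 = [(1/(2.6·√(2π)))·exp(−(-1.8−-1.0)²/(2·2.6²)) = 0.153439·exp(-0.04734) = 0.146345] × [0.149408] = 0.0218651
  p_2 = [(1/(1.4·√(2π)))·exp(−(-1.8−-0.8)²/(2·1.4²)) = 0.284959·exp(-0.25510) = 0.220797] × [0.273562] = 0.0604016
Prior × likelihood for each component:
  P(Z=1)·p_1 = 0.87 × 0.0218651 = 0.0190226
  P(Z=2)·p_2 = 0.13 × 0.0604016 = 0.00785221
Sum: 0.0190226 + 0.00785221 = 0.0268748
So the posterior for Cluster 2 is 0.00785221 / 0.0268748 ≈ 0.292.

0.292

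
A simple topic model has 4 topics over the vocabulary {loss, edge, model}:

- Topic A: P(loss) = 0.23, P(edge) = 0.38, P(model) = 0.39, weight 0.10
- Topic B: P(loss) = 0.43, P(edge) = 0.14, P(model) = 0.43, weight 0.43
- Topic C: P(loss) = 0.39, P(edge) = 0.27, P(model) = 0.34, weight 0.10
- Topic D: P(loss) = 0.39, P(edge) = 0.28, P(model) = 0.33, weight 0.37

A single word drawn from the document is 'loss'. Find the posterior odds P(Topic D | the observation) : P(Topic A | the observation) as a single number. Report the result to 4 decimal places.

Since P(k|x) ∝ π_k f_k(x), the posterior odds are π_i f_i(x) / (π_j f_j(x)).
Component likelihoods at x = 'loss':
  f_A = P(loss | comp) = 0.23
  f_B = P(loss | comp) = 0.43
  f_C = P(loss | comp) = 0.39
  f_D = P(loss | comp) = 0.39
0.1443 / 0.023 ≈ 6.2739

6.2739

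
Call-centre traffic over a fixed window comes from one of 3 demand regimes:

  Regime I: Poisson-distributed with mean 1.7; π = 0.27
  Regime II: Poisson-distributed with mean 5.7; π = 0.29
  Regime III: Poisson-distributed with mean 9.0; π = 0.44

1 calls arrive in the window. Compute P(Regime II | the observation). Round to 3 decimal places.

0.062

Posterior ∝ prior × likelihood, so P(k | x) ∝ π_k f_k(x); normalise over all components.
Evaluate each component's likelihood at the observed value:
  p_I = e^(−1.7)·1.7^1/1! = 0.310562
  p_II = e^(−5.7)·5.7^1/1! = 0.019072
  p_III = e^(−9.0)·9.0^1/1! = 0.00111069
Multiply by the mixture weights:
  π_I·p_I = 0.27 × 0.310562 = 0.0838517
  π_II·p_II = 0.29 × 0.019072 = 0.00553088
  π_III·p_III = 0.44 × 0.00111069 = 0.000488703
Sum: 0.0838517 + 0.00553088 + 0.000488703 = 0.0898713
So the posterior for Regime II is 0.00553088 / 0.0898713 ≈ 0.062.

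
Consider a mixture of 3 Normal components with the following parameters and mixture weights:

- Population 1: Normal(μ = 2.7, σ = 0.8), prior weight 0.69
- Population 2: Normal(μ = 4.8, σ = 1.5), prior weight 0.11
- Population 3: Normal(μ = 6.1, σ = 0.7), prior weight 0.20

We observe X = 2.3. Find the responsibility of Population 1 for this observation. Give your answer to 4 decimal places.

0.9765

The responsibility of component k is w_k f_k(x) divided by Σ_j w_j f_j(x).
Component likelihoods at x = 2.3:
  p_1 = (1/(0.8·√(2π)))·exp(−(2.3−2.7)²/(2·0.8²)) = 0.498678·exp(-0.12500) = 0.440082
  p_2 = (1/(1.5·√(2π)))·exp(−(2.3−4.8)²/(2·1.5²)) = 0.265962·exp(-1.38889) = 0.0663181
  p_3 = (1/(0.7·√(2π)))·exp(−(2.3−6.1)²/(2·0.7²)) = 0.569918·exp(-14.73469) = 2.27309e-07
Multiply by the mixture weights:
  w_1·p_1 = 0.69 × 0.440082 = 0.303656
  w_2·p_2 = 0.11 × 0.0663181 = 0.00729499
  w_3·p_3 = 0.20 × 2.27309e-07 = 4.54617e-08
Marginal: 0.303656 + 0.00729499 + 4.54617e-08 = 0.310951
Responsibility of Population 1: 0.303656 / 0.310951 ≈ 0.9765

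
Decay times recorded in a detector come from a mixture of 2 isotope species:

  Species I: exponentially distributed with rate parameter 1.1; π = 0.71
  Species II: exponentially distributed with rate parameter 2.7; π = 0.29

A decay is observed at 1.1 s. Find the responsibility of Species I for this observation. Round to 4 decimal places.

0.8529

P(component k | x) = π_k·f_k(x) / marginal(x), where marginal(x) = Σ_j π_j·f_j(x).
Evaluate each component's likelihood at the observed value:
  L_I = 0.328017
  L_II = 0.138519
Multiply by the mixture weights:
  π_I·L_I = 0.71 × 0.328017 = 0.232892
  π_II·L_II = 0.29 × 0.138519 = 0.0401705
Normaliser: 0.232892 + 0.0401705 = 0.273063
So the posterior for Species I is 0.232892 / 0.273063 ≈ 0.8529.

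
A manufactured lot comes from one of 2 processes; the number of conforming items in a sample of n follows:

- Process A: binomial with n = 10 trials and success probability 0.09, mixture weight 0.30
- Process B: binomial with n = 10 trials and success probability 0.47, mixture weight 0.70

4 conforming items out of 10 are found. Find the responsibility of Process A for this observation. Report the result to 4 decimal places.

0.0145

P(component k | x) = w_k·f_k(x) / marginal(x), where marginal(x) = Σ_j w_j·f_j(x).
Binomial probabilities:
  L_A = 0.00782416
  L_B = 0.227126
Multiply by the mixture weights:
  w_A·L_A = 0.30 × 0.00782416 = 0.00234725
  w_B·L_B = 0.70 × 0.227126 = 0.158988
Marginal: 0.00234725 + 0.158988 = 0.161335
P(Process A | data) ≈ 0.0145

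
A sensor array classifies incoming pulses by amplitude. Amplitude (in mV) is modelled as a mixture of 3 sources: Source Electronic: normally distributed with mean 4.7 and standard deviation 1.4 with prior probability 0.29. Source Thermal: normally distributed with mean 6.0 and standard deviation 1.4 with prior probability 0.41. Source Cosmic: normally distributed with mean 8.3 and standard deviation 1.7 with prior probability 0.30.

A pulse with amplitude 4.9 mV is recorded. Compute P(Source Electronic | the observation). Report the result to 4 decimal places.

Posterior ∝ prior × likelihood, so P(k | x) ∝ P(Z=k) f_k(x); normalise over all components.
Evaluate each component's likelihood at the observed value:
  f_Electronic = 0.282066
  f_Thermal = 0.20928
  f_Cosmic = 0.0317594
Weight by the priors:
  P(Z=Electronic)·f_Electronic = 0.29 × 0.282066 = 0.0817991
  P(Z=Thermal)·f_Thermal = 0.41 × 0.20928 = 0.0858046
  P(Z=Cosmic)·f_Cosmic = 0.30 × 0.0317594 = 0.00952782
Denominator: 0.0817991 + 0.0858046 + 0.00952782 = 0.177132
Responsibility of Source Electronic: 0.0817991 / 0.177132 ≈ 0.4618

0.4618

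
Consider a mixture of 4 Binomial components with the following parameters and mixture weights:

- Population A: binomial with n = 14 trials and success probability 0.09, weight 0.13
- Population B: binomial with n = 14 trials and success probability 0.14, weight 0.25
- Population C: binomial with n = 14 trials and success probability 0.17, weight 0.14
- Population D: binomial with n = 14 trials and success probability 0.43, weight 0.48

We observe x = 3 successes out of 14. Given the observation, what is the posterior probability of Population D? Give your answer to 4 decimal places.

0.2376

The responsibility of component k is π_k f_k(x) divided by Σ_j π_j f_j(x).
Binomial probabilities:
  L_A = C(14,3)·0.09^3·0.91^11 = 364·0.000729·0.354369 = 0.0940339
  L_B = C(14,3)·0.14^3·0.86^11 = 364·0.002744·0.190319 = 0.190094
  L_C = C(14,3)·0.17^3·0.83^11 = 364·0.004913·0.128783 = 0.230307
  L_D = C(14,3)·0.43^3·0.57^11 = 364·0.079507·0.00206359 = 0.0597214
Prior × likelihood for each component:
  π_A·L_A = 0.13 × 0.0940339 = 0.0122244
  π_B·L_B = 0.25 × 0.190094 = 0.0475235
  π_C·L_C = 0.14 × 0.230307 = 0.032243
  π_D·L_D = 0.48 × 0.0597214 = 0.0286663
Sum: 0.0122244 + 0.0475235 + 0.032243 + 0.0286663 = 0.120657
So the posterior for Population D is 0.0286663 / 0.120657 ≈ 0.2376.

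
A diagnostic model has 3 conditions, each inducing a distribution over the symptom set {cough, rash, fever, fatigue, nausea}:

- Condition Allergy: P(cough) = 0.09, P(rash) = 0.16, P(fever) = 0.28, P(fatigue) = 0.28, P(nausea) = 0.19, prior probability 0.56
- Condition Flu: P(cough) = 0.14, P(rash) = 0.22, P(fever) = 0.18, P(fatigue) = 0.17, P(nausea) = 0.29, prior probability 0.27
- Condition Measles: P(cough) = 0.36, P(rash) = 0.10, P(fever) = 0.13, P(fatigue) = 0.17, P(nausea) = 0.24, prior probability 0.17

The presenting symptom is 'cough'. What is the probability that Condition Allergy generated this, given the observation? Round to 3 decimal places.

The responsibility of component k is π_k f_k(x) divided by Σ_j π_j f_j(x).
Component likelihoods at x = 'cough':
  p_Allergy = 0.09
  p_Flu = 0.14
  p_Measles = 0.36
Unnormalised posteriors:
  π_Allergy·p_Allergy = 0.56 × 0.09 = 0.0504
  π_Flu·p_Flu = 0.27 × 0.14 = 0.0378
  π_Measles·p_Measles = 0.17 × 0.36 = 0.0612
Evidence: 0.0504 + 0.0378 + 0.0612 = 0.1494
P(Condition Allergy | the observation) ≈ 0.337

0.337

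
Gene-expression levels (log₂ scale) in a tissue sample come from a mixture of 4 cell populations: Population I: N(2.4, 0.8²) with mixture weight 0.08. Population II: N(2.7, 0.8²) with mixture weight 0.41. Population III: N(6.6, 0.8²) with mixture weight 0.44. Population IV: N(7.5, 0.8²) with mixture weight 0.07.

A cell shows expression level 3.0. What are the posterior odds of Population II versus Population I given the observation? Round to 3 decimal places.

6.329

Only the two components matter; the odds are (w_i f_i(x)) / (w_j f_j(x)).
Component likelihoods at x = 3.0:
  f_I = (1/(0.8·√(2π)))·exp(−(3.0−2.4)²/(2·0.8²)) = 0.498678·exp(-0.28125) = 0.376422
  f_II = (1/(0.8·√(2π)))·exp(−(3.0−2.7)²/(2·0.8²)) = 0.498678·exp(-0.07031) = 0.464819
  f_III = (1/(0.8·√(2π)))·exp(−(3.0−6.6)²/(2·0.8²)) = 0.498678·exp(-10.12500) = 1.99797e-05
  f_IV = (1/(0.8·√(2π)))·exp(−(3.0−7.5)²/(2·0.8²)) = 0.498678·exp(-15.82031) = 6.71654e-08
0.190576 / 0.0301137 ≈ 6.329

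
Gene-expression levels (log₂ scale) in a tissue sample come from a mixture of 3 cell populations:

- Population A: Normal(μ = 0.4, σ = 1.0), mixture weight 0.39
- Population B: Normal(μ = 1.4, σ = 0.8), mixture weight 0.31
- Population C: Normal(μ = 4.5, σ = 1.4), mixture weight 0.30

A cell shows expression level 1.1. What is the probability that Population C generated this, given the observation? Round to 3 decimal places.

Posterior ∝ prior × likelihood, so P(k | x) ∝ π_k f_k(x); normalise over all components.
Normal densities:
  L_A = (1/(1.0·√(2π)))·exp(−(1.1−0.4)²/(2·1.0²)) = 0.398942·exp(-0.24500) = 0.312254
  L_B = (1/(0.8·√(2π)))·exp(−(1.1−1.4)²/(2·0.8²)) = 0.498678·exp(-0.07031) = 0.464819
  L_C = (1/(1.4·√(2π)))·exp(−(1.1−4.5)²/(2·1.4²)) = 0.284959·exp(-2.94898) = 0.0149299
Prior × likelihood for each component:
  π_A·L_A = 0.39 × 0.312254 = 0.121779
  π_B·L_B = 0.31 × 0.464819 = 0.144094
  π_C·L_C = 0.30 × 0.0149299 = 0.00447897
Sum: 0.121779 + 0.144094 + 0.00447897 = 0.270352
P(Population C | x) = 0.00447897 / 0.270352 ≈ 0.017

0.017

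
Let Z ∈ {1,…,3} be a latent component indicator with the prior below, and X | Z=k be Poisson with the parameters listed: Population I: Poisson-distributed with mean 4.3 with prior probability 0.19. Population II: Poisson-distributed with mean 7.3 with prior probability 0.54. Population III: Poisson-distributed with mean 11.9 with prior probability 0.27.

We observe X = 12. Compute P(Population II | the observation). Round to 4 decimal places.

0.3594

By Bayes' theorem, P(k | x) = w_k f_k(x) / Σ_j w_j f_j(x).
Evaluate each component's likelihood at the observed value:
  L_I = e^(−4.3)·4.3^12/12! = 0.00113193
  L_II = e^(−7.3)·7.3^12/12! = 0.0322989
  L_III = e^(−11.9)·11.9^12/12! = 0.11432
Unnormalised posteriors:
  w_I·L_I = 0.19 × 0.00113193 = 0.000215066
  w_II·L_II = 0.54 × 0.0322989 = 0.0174414
  w_III·L_III = 0.27 × 0.11432 = 0.0308664
Sum: 0.000215066 + 0.0174414 + 0.0308664 = 0.0485229
So the posterior for Population II is 0.0174414 / 0.0485229 ≈ 0.3594.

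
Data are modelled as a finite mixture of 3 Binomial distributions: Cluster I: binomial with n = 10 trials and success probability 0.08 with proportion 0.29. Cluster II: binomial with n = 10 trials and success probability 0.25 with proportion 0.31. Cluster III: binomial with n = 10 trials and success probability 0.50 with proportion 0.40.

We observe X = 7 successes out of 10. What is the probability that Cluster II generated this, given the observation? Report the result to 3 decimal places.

By Bayes' theorem, P(k | x) = π_k f_k(x) / Σ_j π_j f_j(x).
Evaluate each component's likelihood at the observed value:
  L_I = C(10,7)·0.08^7·0.92^3 = 120·2.09715e-08·0.778688 = 1.95963e-06
  L_II = C(10,7)·0.25^7·0.75^3 = 120·6.10352e-05·0.421875 = 0.0030899
  L_III = C(10,7)·0.50^7·0.50^3 = 120·0.0078125·0.125 = 0.117188
Multiply by the mixture weights:
  π_I·L_I = 0.29 × 1.95963e-06 = 5.68293e-07
  π_II·L_II = 0.31 × 0.0030899 = 0.00095787
  π_III·L_III = 0.40 × 0.117188 = 0.046875
Denominator: 5.68293e-07 + 0.00095787 + 0.046875 = 0.0478334
P(Cluster II | data) = 0.00095787 / 0.0478334 ≈ 0.020

0.020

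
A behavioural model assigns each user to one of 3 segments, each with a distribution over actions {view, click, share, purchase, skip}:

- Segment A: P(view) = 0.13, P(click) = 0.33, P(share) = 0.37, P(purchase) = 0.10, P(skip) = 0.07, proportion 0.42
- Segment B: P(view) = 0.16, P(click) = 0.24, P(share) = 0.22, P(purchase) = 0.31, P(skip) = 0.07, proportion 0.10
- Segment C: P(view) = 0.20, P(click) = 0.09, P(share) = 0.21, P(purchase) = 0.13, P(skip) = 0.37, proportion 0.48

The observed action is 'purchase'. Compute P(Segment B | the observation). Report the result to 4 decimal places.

0.2290

Posterior ∝ prior × likelihood, so P(k | x) ∝ π_k f_k(x); normalise over all components.
Evaluate each component's likelihood at the observed value:
  p_A = P(purchase | comp) = 0.10
  p_B = P(purchase | comp) = 0.31
  p_C = P(purchase | comp) = 0.13
Prior × likelihood for each component:
  π_A·p_A = 0.42 × 0.1 = 0.042
  π_B·p_B = 0.10 × 0.31 = 0.031
  π_C·p_C = 0.48 × 0.13 = 0.0624
Marginal: 0.042 + 0.031 + 0.0624 = 0.1354
P(Segment B | x) ≈ 0.2290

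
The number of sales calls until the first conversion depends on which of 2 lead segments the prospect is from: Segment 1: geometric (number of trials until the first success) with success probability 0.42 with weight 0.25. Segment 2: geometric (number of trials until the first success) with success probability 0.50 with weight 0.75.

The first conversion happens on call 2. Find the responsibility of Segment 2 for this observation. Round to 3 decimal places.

The responsibility of component k is π_k f_k(x) divided by Σ_j π_j f_j(x).
Component likelihoods at x = 2:
  p_1 = 0.2436
  p_2 = 0.25
Prior × likelihood for each component:
  π_1·p_1 = 0.25 × 0.2436 = 0.0609
  π_2·p_2 = 0.75 × 0.25 = 0.1875
Sum: 0.0609 + 0.1875 = 0.2484
P(Segment 2 | 2) ≈ 0.755

0.755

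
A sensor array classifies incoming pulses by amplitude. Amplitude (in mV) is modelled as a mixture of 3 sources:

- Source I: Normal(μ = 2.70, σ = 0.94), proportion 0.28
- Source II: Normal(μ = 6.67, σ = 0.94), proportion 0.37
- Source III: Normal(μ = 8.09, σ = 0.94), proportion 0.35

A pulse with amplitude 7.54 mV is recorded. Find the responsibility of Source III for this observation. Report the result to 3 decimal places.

0.550

The responsibility of component k is P(Z=k) f_k(x) divided by Σ_j P(Z=j) f_j(x).
Evaluate each component's likelihood at the observed value:
  p_I = (1/(0.94·√(2π)))·exp(−(7.54−2.70)²/(2·0.94²)) = 0.424407·exp(-13.25577) = 7.42803e-07
  p_II = (1/(0.94·√(2π)))·exp(−(7.54−6.67)²/(2·0.94²)) = 0.424407·exp(-0.42830) = 0.276549
  p_III = (1/(0.94·√(2π)))·exp(−(7.54−8.09)²/(2·0.94²)) = 0.424407·exp(-0.17117) = 0.357637
Unnormalised posteriors:
  P(Z=I)·p_I = 0.28 × 7.42803e-07 = 2.07985e-07
  P(Z=II)·p_II = 0.37 × 0.276549 = 0.102323
  P(Z=III)·p_III = 0.35 × 0.357637 = 0.125173
Normaliser: 2.07985e-07 + 0.102323 + 0.125173 = 0.227496
So the posterior for Source III is 0.125173 / 0.227496 ≈ 0.550.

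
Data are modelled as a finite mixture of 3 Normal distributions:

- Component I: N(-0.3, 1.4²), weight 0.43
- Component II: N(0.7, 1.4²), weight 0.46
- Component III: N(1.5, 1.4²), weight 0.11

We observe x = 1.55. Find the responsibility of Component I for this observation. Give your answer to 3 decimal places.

0.267

P(component k | x) = π_k·f_k(x) / marginal(x), where marginal(x) = Σ_j π_j·f_j(x).
Evaluate each component's likelihood at the observed value:
  p_I = 0.119016
  p_II = 0.236994
  p_III = 0.284777
Unnormalised posteriors:
  π_I·p_I = 0.43 × 0.119016 = 0.0511769
  π_II·p_II = 0.46 × 0.236994 = 0.109017
  π_III·p_III = 0.11 × 0.284777 = 0.0313255
Evidence: 0.0511769 + 0.109017 + 0.0313255 = 0.191519
P(Component I | the observation) = 0.0511769 / 0.191519 ≈ 0.267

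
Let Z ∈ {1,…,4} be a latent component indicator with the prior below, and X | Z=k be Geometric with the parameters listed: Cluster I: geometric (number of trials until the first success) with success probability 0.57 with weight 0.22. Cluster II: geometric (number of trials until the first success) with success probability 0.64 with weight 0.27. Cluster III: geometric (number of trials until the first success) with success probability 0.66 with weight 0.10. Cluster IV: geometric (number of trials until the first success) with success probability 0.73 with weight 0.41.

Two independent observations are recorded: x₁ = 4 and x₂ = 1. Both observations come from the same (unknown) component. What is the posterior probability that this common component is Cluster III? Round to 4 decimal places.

The responsibility of component k is P(Z=k) f_k(x) divided by Σ_j P(Z=j) f_j(x).
Since both observations come from the same component, the likelihood for component k is f_k(x₁)·f_k(x₂).
  p_I = [0.045319] × [0.57] = 0.0258318
  p_II = [0.0298598] × [0.64] = 0.0191103
  p_III = [0.0259406] × [0.66] = 0.0171208
  p_IV = [0.0143686] × [0.73] = 0.0104891
Prior × likelihood for each component:
  P(Z=I)·p_I = 0.22 × 0.0258318 = 0.005683
  P(Z=II)·p_II = 0.27 × 0.0191103 = 0.00515978
  P(Z=III)·p_III = 0.10 × 0.0171208 = 0.00171208
  P(Z=IV)·p_IV = 0.41 × 0.0104891 = 0.00430052
Denominator: 0.005683 + 0.00515978 + 0.00171208 + 0.00430052 = 0.0168554
P(Cluster III | x₁, x₂) ≈ 0.1016

0.1016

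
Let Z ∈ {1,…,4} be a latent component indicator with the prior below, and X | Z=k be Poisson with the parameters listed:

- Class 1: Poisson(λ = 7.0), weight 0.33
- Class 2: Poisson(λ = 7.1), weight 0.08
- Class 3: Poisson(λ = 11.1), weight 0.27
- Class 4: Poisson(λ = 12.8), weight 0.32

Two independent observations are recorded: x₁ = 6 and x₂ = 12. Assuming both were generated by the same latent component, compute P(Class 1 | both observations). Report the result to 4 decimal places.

The responsibility of component k is π_k f_k(x) divided by Σ_j π_j f_j(x).
Since both observations come from the same component, the likelihood for component k is f_k(x₁)·f_k(x₂).
  p_1 = [e^(−7.0)·7.0^6/6! = 0.149003] × [0.0263498] = 0.0039262
  p_2 = [e^(−7.1)·7.1^6/6! = 0.1468] × [0.0282665] = 0.00414953
  p_3 = [e^(−11.1)·11.1^6/6! = 0.0392588] × [0.110375] = 0.00433318
  p_4 = [e^(−12.8)·12.8^6/6! = 0.0168639] × [0.111484] = 0.00188006
Multiply by the mixture weights:
  π_1·p_1 = 0.33 × 0.0039262 = 0.00129565
  π_2·p_2 = 0.08 × 0.00414953 = 0.000331963
  π_3·p_3 = 0.27 × 0.00433318 = 0.00116996
  π_4·p_4 = 0.32 × 0.00188006 = 0.000601619
Marginal: 0.00129565 + 0.000331963 + 0.00116996 + 0.000601619 = 0.00339919
So the posterior for Class 1 is 0.00129565 / 0.00339919 ≈ 0.3812.

0.3812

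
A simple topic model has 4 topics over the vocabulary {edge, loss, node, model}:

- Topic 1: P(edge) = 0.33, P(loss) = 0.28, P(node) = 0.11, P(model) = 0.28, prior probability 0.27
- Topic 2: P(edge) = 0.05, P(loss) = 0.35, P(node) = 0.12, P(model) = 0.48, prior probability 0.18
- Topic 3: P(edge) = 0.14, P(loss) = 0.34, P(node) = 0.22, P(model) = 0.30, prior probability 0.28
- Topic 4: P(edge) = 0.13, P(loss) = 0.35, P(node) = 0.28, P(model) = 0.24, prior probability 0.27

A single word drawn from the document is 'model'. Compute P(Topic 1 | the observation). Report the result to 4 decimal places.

The responsibility of component k is P(Z=k) f_k(x) divided by Σ_j P(Z=j) f_j(x).
Component likelihoods at x = 'model':
  p_1 = 0.28
  p_2 = 0.48
  p_3 = 0.3
  p_4 = 0.24
Weight by the priors:
  P(Z=1)·p_1 = 0.27 × 0.28 = 0.0756
  P(Z=2)·p_2 = 0.18 × 0.48 = 0.0864
  P(Z=3)·p_3 = 0.28 × 0.3 = 0.084
  P(Z=4)·p_4 = 0.27 × 0.24 = 0.0648
Marginal: 0.0756 + 0.0864 + 0.084 + 0.0648 = 0.3108
Responsibility of Topic 1: 0.0756 / 0.3108 ≈ 0.2432

0.2432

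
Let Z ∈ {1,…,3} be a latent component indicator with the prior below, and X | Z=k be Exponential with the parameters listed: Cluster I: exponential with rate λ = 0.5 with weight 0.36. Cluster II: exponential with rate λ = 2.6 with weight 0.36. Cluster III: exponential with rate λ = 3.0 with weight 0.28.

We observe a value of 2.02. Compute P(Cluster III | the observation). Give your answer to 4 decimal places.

Apply Bayes' rule: the posterior for each component is proportional to its prior times its likelihood at x.
Component likelihoods at x = 2.02:
  L_I = 0.182109
  L_II = 0.0136163
  L_III = 0.0070032
Unnormalised posteriors:
  w_I·L_I = 0.36 × 0.182109 = 0.0655594
  w_II·L_II = 0.36 × 0.0136163 = 0.00490186
  w_III·L_III = 0.28 × 0.0070032 = 0.0019609
Denominator: 0.0655594 + 0.00490186 + 0.0019609 = 0.0724222
P(Cluster III | the observation) = 0.0019609 / 0.0724222 ≈ 0.0271

0.0271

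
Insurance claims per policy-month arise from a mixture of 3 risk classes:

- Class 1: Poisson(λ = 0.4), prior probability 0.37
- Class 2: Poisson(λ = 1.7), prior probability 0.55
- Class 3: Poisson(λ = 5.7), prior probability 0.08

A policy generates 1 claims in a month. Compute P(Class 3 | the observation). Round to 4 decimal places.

0.0056

Posterior ∝ prior × likelihood, so P(k | x) ∝ π_k f_k(x); normalise over all components.
Component likelihoods at x = 1 claims:
  p_1 = e^(−0.4)·0.4^1/1! = 0.268128
  p_2 = e^(−1.7)·1.7^1/1! = 0.310562
  p_3 = e^(−5.7)·5.7^1/1! = 0.019072
Prior × likelihood for each component:
  π_1·p_1 = 0.37 × 0.268128 = 0.0992074
  π_2·p_2 = 0.55 × 0.310562 = 0.170809
  π_3·p_3 = 0.08 × 0.019072 = 0.00152576
Sum: 0.0992074 + 0.170809 + 0.00152576 = 0.271542
P(Class 3 | x) = 0.00152576 / 0.271542 ≈ 0.0056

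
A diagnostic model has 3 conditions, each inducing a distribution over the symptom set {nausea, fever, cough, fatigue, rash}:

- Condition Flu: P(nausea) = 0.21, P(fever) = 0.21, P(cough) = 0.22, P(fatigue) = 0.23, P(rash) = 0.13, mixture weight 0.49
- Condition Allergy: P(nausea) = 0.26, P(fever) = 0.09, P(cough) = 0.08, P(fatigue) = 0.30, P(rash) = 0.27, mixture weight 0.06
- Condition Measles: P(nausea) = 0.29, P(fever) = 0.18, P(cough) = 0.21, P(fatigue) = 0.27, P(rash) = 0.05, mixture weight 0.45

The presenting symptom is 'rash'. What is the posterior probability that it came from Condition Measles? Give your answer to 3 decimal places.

Posterior ∝ prior × likelihood, so P(k | x) ∝ P(Z=k) f_k(x); normalise over all components.
Component likelihoods at x = 'rash':
  f_Flu = 0.13
  f_Allergy = 0.27
  f_Measles = 0.05
Multiply by the mixture weights:
  P(Z=Flu)·f_Flu = 0.49 × 0.13 = 0.0637
  P(Z=Allergy)·f_Allergy = 0.06 × 0.27 = 0.0162
  P(Z=Measles)·f_Measles = 0.45 × 0.05 = 0.0225
Evidence: 0.0637 + 0.0162 + 0.0225 = 0.1024
P(Condition Measles | x) = 0.0225 / 0.1024 ≈ 0.220

0.220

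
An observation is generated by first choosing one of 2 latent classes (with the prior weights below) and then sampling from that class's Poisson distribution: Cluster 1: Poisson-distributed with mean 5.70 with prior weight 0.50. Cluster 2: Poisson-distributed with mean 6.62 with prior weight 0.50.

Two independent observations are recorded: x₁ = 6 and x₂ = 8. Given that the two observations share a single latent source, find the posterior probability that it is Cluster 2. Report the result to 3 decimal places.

0.563

Apply Bayes' rule: the posterior for each component is proportional to its prior times its likelihood at x.
Since both observations come from the same component, the likelihood for component k is f_k(x₁)·f_k(x₂).
  f_1 = [0.159382] × [0.0924698] = 0.014738
  f_2 = [0.155878] × [0.121987] = 0.0190152
Multiply by the mixture weights:
  P(Z=1)·f_1 = 0.50 × 0.014738 = 0.00736899
  P(Z=2)·f_2 = 0.50 × 0.0190152 = 0.00950758
Normaliser: 0.00736899 + 0.00950758 = 0.0168766
So the posterior for Cluster 2 is 0.00950758 / 0.0168766 ≈ 0.563.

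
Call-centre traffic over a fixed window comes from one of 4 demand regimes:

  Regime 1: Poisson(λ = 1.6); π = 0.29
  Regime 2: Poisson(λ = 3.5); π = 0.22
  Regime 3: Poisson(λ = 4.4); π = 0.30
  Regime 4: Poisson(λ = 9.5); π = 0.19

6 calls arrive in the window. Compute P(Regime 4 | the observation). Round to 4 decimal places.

Apply Bayes' rule: the posterior for each component is proportional to its prior times its likelihood at x.
Poisson probabilities:
  f_1 = e^(−1.6)·1.6^6/6! = 0.00470453
  f_2 = e^(−3.5)·3.5^6/6! = 0.0770983
  f_3 = e^(−4.4)·4.4^6/6! = 0.123734
  f_4 = e^(−9.5)·9.5^6/6! = 0.0764208
Weight by the priors:
  π_1·f_1 = 0.29 × 0.00470453 = 0.00136431
  π_2·f_2 = 0.22 × 0.0770983 = 0.0169616
  π_3·f_3 = 0.30 × 0.123734 = 0.0371201
  π_4·f_4 = 0.19 × 0.0764208 = 0.01452
Sum: 0.00136431 + 0.0169616 + 0.0371201 + 0.01452 = 0.069966
Responsibility of Regime 4: 0.01452 / 0.069966 ≈ 0.2075

0.2075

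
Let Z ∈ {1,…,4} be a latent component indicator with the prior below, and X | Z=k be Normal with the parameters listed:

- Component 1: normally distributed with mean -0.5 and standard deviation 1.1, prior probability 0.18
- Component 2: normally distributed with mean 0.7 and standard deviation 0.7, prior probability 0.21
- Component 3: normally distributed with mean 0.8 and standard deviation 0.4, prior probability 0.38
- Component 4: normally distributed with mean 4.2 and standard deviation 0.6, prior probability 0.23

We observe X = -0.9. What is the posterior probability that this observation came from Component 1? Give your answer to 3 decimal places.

By Bayes' theorem, P(k | x) = w_k f_k(x) / Σ_j w_j f_j(x).
Normal densities:
  L_1 = 0.339472
  L_2 = 0.0418147
  L_3 = 0.000119297
  L_4 = 1.36104e-16
Multiply by the mixture weights:
  w_1·L_1 = 0.18 × 0.339472 = 0.0611049
  w_2·L_2 = 0.21 × 0.0418147 = 0.00878108
  w_3·L_3 = 0.38 × 0.000119297 = 4.53327e-05
  w_4·L_4 = 0.23 × 1.36104e-16 = 3.13039e-17
Evidence: 0.0611049 + 0.00878108 + 4.53327e-05 + 3.13039e-17 = 0.0699313
So the posterior for Component 1 is 0.0611049 / 0.0699313 ≈ 0.874.

0.874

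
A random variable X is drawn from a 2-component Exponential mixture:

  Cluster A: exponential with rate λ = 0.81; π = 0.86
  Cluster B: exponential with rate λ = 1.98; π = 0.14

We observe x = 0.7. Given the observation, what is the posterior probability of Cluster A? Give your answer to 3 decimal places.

By Bayes' theorem, P(k | x) = w_k f_k(x) / Σ_j w_j f_j(x).
Exponential densities:
  f_A = 0.459452
  f_B = 0.495146
Prior × likelihood for each component:
  w_A·f_A = 0.86 × 0.459452 = 0.395129
  w_B·f_B = 0.14 × 0.495146 = 0.0693204
Marginal: 0.395129 + 0.0693204 = 0.464449
Responsibility of Cluster A: 0.395129 / 0.464449 ≈ 0.851

0.851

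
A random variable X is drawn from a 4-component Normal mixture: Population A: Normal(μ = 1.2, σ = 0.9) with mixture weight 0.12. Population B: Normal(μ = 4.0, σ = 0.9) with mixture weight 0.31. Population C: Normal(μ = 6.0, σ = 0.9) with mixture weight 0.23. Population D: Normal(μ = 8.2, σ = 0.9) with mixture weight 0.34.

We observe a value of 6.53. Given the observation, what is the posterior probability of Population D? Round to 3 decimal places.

0.234

The responsibility of component k is P(Z=k) f_k(x) divided by Σ_j P(Z=j) f_j(x).
Normal densities:
  f_A = 1.07331e-08
  f_B = 0.00852501
  f_C = 0.372703
  f_D = 0.0792521
Unnormalised posteriors:
  P(Z=A)·f_A = 0.12 × 1.07331e-08 = 1.28797e-09
  P(Z=B)·f_B = 0.31 × 0.00852501 = 0.00264275
  P(Z=C)·f_C = 0.23 × 0.372703 = 0.0857217
  P(Z=D)·f_D = 0.34 × 0.0792521 = 0.0269457
Denominator: 1.28797e-09 + 0.00264275 + 0.0857217 + 0.0269457 = 0.11531
Responsibility of Population D: 0.0269457 / 0.11531 ≈ 0.234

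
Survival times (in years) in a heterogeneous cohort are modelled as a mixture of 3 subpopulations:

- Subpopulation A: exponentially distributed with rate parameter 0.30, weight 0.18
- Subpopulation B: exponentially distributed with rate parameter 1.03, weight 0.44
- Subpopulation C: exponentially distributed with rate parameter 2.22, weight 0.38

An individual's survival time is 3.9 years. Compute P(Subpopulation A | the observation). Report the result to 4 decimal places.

By Bayes' theorem, P(k | x) = π_k f_k(x) / Σ_j π_j f_j(x).
Component likelihoods at x = 3.9 years:
  L_A = 0.30·e^(−0.30·3.9) = 0.30·e^(−1.1700) = 0.0931101
  L_B = 1.03·e^(−1.03·3.9) = 1.03·e^(−4.0170) = 0.0185471
  L_C = 2.22·e^(−2.22·3.9) = 2.22·e^(−8.6580) = 0.000385684
Prior × likelihood for each component:
  π_A·L_A = 0.18 × 0.0931101 = 0.0167598
  π_B·L_B = 0.44 × 0.0185471 = 0.00816073
  π_C·L_C = 0.38 × 0.000385684 = 0.00014656
Marginal: 0.0167598 + 0.00816073 + 0.00014656 = 0.0250671
P(Subpopulation A | 3.9 years) = 0.0167598 / 0.0250671 ≈ 0.6686

0.6686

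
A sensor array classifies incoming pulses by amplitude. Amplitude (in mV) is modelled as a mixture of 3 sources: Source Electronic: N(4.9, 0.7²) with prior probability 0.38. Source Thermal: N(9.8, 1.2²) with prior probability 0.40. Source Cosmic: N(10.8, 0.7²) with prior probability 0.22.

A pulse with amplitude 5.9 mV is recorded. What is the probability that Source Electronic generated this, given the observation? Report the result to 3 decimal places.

0.991

Posterior ∝ prior × likelihood, so P(k | x) ∝ P(Z=k) f_k(x); normalise over all components.
Normal densities:
  L_Electronic = (1/(0.7·√(2π)))·exp(−(5.9−4.9)²/(2·0.7²)) = 0.569918·exp(-1.02041) = 0.205426
  L_Thermal = (1/(1.2·√(2π)))·exp(−(5.9−9.8)²/(2·1.2²)) = 0.332452·exp(-5.28125) = 0.00169087
  L_Cosmic = (1/(0.7·√(2π)))·exp(−(5.9−10.8)²/(2·0.7²)) = 0.569918·exp(-24.50000) = 1.30496e-11
Multiply by the mixture weights:
  P(Z=Electronic)·L_Electronic = 0.38 × 0.205426 = 0.0780617
  P(Z=Thermal)·L_Thermal = 0.40 × 0.00169087 = 0.000676349
  P(Z=Cosmic)·L_Cosmic = 0.22 × 1.30496e-11 = 2.87091e-12
Denominator: 0.0780617 + 0.000676349 + 2.87091e-12 = 0.078738
P(Source Electronic | 5.9 mV) = 0.0780617 / 0.078738 ≈ 0.991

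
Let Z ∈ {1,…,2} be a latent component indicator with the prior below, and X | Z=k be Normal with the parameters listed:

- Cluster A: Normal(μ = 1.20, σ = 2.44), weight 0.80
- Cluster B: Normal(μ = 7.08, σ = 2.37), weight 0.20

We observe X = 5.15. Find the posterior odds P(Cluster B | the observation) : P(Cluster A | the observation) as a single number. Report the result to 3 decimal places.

Only the two components matter; the odds are (π_i f_i(x)) / (π_j f_j(x)).
Normal densities:
  p_A = 0.0441008
  p_B = 0.120825
Odds = (0.20/0.80) × (0.120825/0.0441008) = 0.25 × 2.73976 ≈ 0.685

0.685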